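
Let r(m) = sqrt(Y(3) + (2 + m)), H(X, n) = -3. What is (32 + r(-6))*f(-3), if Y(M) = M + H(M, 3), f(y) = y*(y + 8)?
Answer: -480 - 30*I ≈ -480.0 - 30.0*I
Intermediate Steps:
f(y) = y*(8 + y)
Y(M) = -3 + M (Y(M) = M - 3 = -3 + M)
r(m) = sqrt(2 + m) (r(m) = sqrt((-3 + 3) + (2 + m)) = sqrt(0 + (2 + m)) = sqrt(2 + m))
(32 + r(-6))*f(-3) = (32 + sqrt(2 - 6))*(-3*(8 - 3)) = (32 + sqrt(-4))*(-3*5) = (32 + 2*I)*(-15) = -480 - 30*I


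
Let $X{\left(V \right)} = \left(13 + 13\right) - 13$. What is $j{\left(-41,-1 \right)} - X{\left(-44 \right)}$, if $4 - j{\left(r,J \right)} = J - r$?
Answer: $-49$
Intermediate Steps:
$X{\left(V \right)} = 13$ ($X{\left(V \right)} = 26 - 13 = 13$)
$j{\left(r,J \right)} = 4 + r - J$ ($j{\left(r,J \right)} = 4 - \left(J - r\right) = 4 + r - J$)
$j{\left(-41,-1 \right)} - X{\left(-44 \right)} = \left(4 - 41 - -1\right) - 13 = \left(4 - 41 + 1\right) - 13 = -36 - 13 = -49$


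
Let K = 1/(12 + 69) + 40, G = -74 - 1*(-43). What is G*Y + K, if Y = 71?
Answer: -175040/81 ≈ -2161.0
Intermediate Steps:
G = -31 (G = -74 + 43 = -31)
K = 3241/81 (K = 1/81 + 40 = 3241/81 ≈ 40.012)
G*Y + K = -31*71 + 3241/81 = -2201 + 3241/81 = -175040/81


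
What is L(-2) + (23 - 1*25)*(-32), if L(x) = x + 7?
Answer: 69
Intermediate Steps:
L(x) = 7 + x
L(-2) + (23 - 1*25)*(-32) = (7 - 2) + (23 - 1*25)*(-32) = 5 + (23 - 25)*(-32) = 5 - 2*(-32) = 5 + 64 = 69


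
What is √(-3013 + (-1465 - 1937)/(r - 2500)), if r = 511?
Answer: I*√147074395/221 ≈ 54.875*I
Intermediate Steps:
√(-3013 + (-1465 - 1937)/(r - 2500)) = √(-3013 + (-1465 - 1937)/(511 - 2500)) = √(-3013 - 3402/(-1989)) = √(-3013 - 3402*(-1/1989)) = √(-3013 + 378/221) = √(-665495/221) = I*√147074395/221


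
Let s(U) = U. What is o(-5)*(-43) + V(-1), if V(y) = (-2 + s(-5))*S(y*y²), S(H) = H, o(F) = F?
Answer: 222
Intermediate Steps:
V(y) = -7*y³ (V(y) = (-2 - 5)*(y*y²) = -7*y³)
o(-5)*(-43) + V(-1) = -5*(-43) - 7*(-1)³ = 215 - 7*(-1) = 215 + 7 = 222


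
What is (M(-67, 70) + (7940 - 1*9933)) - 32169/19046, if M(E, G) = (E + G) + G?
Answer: -36600489/19046 ≈ -1921.7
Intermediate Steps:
M(E, G) = E + 2*G
(M(-67, 70) + (7940 - 1*9933)) - 32169/19046 = ((-67 + 2*70) + (7940 - 1*9933)) - 32169/19046 = ((-67 + 140) + (7940 - 9933)) - 32169*1/19046 = (73 - 1993) - 32169/19046 = -1920 - 32169/19046 = -36600489/19046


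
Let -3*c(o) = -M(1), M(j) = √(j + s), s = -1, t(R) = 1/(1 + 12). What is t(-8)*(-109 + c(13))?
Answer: -109/13 ≈ -8.3846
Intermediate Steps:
t(R) = 1/13
M(j) = √(-1 + j) (M(j) = √(j - 1) = √(-1 + j))
c(o) = 0 (c(o) = -(-1)*√(-1 + 1)/3 = -(-1)*√0/3 = -(-1)*0/3 = -⅓*0 = 0)
t(-8)*(-109 + c(13)) = (-109 + 0)/13 = (1/13)*(-109) = -109/13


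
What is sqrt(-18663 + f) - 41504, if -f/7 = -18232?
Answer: -41504 + sqrt(108961) ≈ -41174.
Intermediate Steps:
f = 127624 (f = -7*(-18232) = 127624)
sqrt(-18663 + f) - 41504 = sqrt(-18663 + 127624) - 41504 = sqrt(108961) - 41504 = -41504 + sqrt(108961)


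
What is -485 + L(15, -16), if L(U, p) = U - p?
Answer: -454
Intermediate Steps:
-485 + L(15, -16) = -485 + (15 - 1*(-16)) = -485 + (15 + 16) = -485 + 31 = -454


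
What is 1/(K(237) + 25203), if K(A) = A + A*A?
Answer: 1/81609 ≈ 1.2254e-5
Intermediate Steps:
K(A) = A + A²
1/(K(237) + 25203) = 1/(237*(1 + 237) + 25203) = 1/(237*238 + 25203) = 1/(56406 + 25203) = 1/81609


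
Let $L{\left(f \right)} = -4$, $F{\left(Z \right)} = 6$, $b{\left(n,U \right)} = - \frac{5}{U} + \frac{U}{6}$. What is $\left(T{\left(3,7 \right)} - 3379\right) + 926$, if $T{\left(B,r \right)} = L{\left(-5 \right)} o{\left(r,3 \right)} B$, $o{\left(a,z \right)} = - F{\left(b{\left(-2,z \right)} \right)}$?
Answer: $-2381$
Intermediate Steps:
$b{\left(n,U \right)} = - \frac{5}{U} + \frac{U}{6}$ ($b{\left(n,U \right)} = - \frac{5}{U} + U \frac{1}{6} = - \frac{5}{U} + \frac{U}{6}$)
$o{\left(a,z \right)} = -6$ ($o{\left(a,z \right)} = \left(-1\right) 6 = -6$)
$T{\left(B,r \right)} = 24 B$ ($T{\left(B,r \right)} = \left(-4\right) \left(-6\right) B = 24 B$)
$\left(T{\left(3,7 \right)} - 3379\right) + 926 = \left(24 \cdot 3 - 3379\right) + 926 = \left(72 - 3379\right) + 926 = -3307 + 926 = -2381$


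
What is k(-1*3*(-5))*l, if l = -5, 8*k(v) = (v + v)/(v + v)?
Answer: -5/8 ≈ -0.62500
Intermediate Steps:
k(v) = 1/8 (k(v) = ((v + v)/(v + v))/8 = ((2*v)/((2*v)))/8 = ((2*v)*(1/(2*v)))/8 = (1/8)*1 = 1/8)
k(-1*3*(-5))*l = (1/8)*(-5) = -5/8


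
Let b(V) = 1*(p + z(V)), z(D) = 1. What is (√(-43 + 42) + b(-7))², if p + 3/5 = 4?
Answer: 459/25 + 44*I/5 ≈ 18.36 + 8.8*I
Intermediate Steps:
p = 17/5 (p = -⅗ + 4 = 17/5 ≈ 3.4000)
b(V) = 22/5 (b(V) = 1*(17/5 + 1) = 1*(22/5) = 22/5)
(√(-43 + 42) + b(-7))² = (√(-43 + 42) + 22/5)² = (√(-1) + 22/5)² = (I + 22/5)² = (22/5 + I)²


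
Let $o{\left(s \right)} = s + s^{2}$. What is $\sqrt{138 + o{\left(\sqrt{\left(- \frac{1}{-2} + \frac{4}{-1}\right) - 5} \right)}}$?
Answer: $\frac{\sqrt{518 + 2 i \sqrt{34}}}{2} \approx 11.381 + 0.12809 i$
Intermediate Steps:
$\sqrt{138 + o{\left(\sqrt{\left(- \frac{1}{-2} + \frac{4}{-1}\right) - 5} \right)}} = \sqrt{138 + \sqrt{\left(- \frac{1}{-2} + \frac{4}{-1}\right) - 5} \left(1 + \sqrt{\left(- \frac{1}{-2} + \frac{4}{-1}\right) - 5}\right)} = \sqrt{138 + \sqrt{\left(\left(-1\right) \left(- \frac{1}{2}\right) + 4 \left(-1\right)\right) - 5} \left(1 + \sqrt{\left(\left(-1\right) \left(- \frac{1}{2}\right) + 4 \left(-1\right)\right) - 5}\right)} = \sqrt{138 + \sqrt{\left(\frac{1}{2} - 4\right) - 5} \left(1 + \sqrt{\left(\frac{1}{2} - 4\right) - 5}\right)} = \sqrt{138 + \sqrt{- \frac{7}{2} - 5} \left(1 + \sqrt{- \frac{7}{2} - 5}\right)} = \sqrt{138 + \sqrt{- \frac{17}{2}} \left(1 + \sqrt{- \frac{17}{2}}\right)} = \sqrt{138 + \frac{i \sqrt{34}}{2} \left(1 + \frac{i \sqrt{34}}{2}\right)} = \sqrt{138 + \frac{i \sqrt{34} \left(1 + \frac{i \sqrt{34}}{2}\right)}{2}}$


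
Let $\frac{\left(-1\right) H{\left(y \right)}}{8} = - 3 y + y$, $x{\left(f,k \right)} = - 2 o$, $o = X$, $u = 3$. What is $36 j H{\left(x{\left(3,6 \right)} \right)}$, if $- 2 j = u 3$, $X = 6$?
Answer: $31104$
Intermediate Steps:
$o = 6$
$x{\left(f,k \right)} = -12$ ($x{\left(f,k \right)} = \left(-2\right) 6 = -12$)
$H{\left(y \right)} = 16 y$ ($H{\left(y \right)} = - 8 \left(- 3 y + y\right) = - 8 \left(- 2 y\right) = 16 y$)
$j = - \frac{9}{2}$ ($j = - \frac{3 \cdot 3}{2} = \left(- \frac{1}{2}\right) 9 = - \frac{9}{2} \approx -4.5$)
$36 j H{\left(x{\left(3,6 \right)} \right)} = 36 \left(- \frac{9}{2}\right) 16 \left(-12\right) = \left(-162\right) \left(-192\right) = 31104$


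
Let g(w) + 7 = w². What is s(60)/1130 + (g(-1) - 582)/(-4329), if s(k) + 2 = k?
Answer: 152587/815295 ≈ 0.18716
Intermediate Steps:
g(w) = -7 + w²
s(k) = -2 + k
s(60)/1130 + (g(-1) - 582)/(-4329) = (-2 + 60)/1130 + ((-7 + (-1)²) - 582)/(-4329) = 58*(1/1130) + ((-7 + 1) - 582)*(-1/4329) = 29/565 + (-6 - 582)*(-1/4329) = 29/565 - 588*(-1/4329) = 29/565 + 196/1443 = 152587/815295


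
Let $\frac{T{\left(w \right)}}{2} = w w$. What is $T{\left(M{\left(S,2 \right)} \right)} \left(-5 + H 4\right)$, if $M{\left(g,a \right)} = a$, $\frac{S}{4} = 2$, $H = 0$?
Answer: $-40$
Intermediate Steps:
$S = 8$ ($S = 4 \cdot 2 = 8$)
$T{\left(w \right)} = 2 w^{2}$ ($T{\left(w \right)} = 2 w w = 2 w^{2}$)
$T{\left(M{\left(S,2 \right)} \right)} \left(-5 + H 4\right) = 2 \cdot 2^{2} \left(-5 + 0 \cdot 4\right) = 2 \cdot 4 \left(-5 + 0\right) = 8 \left(-5\right) = -40$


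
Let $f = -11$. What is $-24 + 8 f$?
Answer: $-112$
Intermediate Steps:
$-24 + 8 f = -24 + 8 \left(-11\right) = -24 - 88 = -112$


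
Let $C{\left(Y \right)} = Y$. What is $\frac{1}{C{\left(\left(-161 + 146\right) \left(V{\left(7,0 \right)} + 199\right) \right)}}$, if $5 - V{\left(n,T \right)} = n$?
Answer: $- \frac{1}{2955} \approx -0.00033841$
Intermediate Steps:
$V{\left(n,T \right)} = 5 - n$
$\frac{1}{C{\left(\left(-161 + 146\right) \left(V{\left(7,0 \right)} + 199\right) \right)}} = \frac{1}{\left(-161 + 146\right) \left(\left(5 - 7\right) + 199\right)} = \frac{1}{\left(-15\right) \left(\left(5 - 7\right) + 199\right)} = \frac{1}{\left(-15\right) \left(-2 + 199\right)} = \frac{1}{\left(-15\right) 197} = \frac{1}{-2955} = - \frac{1}{2955}$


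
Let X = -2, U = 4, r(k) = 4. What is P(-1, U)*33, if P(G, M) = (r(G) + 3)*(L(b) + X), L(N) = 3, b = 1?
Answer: 231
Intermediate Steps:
P(G, M) = 7 (P(G, M) = (4 + 3)*(3 - 2) = 7*1 = 7)
P(-1, U)*33 = 7*33 = 231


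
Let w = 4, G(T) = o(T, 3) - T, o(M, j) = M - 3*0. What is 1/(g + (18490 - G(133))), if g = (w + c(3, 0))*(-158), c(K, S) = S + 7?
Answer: 1/16752 ≈ 5.9694e-5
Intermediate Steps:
o(M, j) = M (o(M, j) = M + 0 = M)
G(T) = 0 (G(T) = T - T = 0)
c(K, S) = 7 + S
g = -1738 (g = (4 + (7 + 0))*(-158) = (4 + 7)*(-158) = 11*(-158) = -1738)
1/(g + (18490 - G(133))) = 1/(-1738 + (18490 - 1*0)) = 1/(-1738 + (18490 + 0)) = 1/(-1738 + 18490) = 1/16752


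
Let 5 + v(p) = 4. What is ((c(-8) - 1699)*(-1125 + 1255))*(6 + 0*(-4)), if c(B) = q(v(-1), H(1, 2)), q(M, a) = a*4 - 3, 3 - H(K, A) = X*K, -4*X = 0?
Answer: -1318200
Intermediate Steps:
X = 0 (X = -1/4*0 = 0)
v(p) = -1 (v(p) = -5 + 4 = -1)
H(K, A) = 3 (H(K, A) = 3 - 0*K = 3 - 1*0 = 3 + 0 = 3)
q(M, a) = -3 + 4*a (q(M, a) = 4*a - 3 = -3 + 4*a)
c(B) = 9 (c(B) = -3 + 4*3 = -3 + 12 = 9)
((c(-8) - 1699)*(-1125 + 1255))*(6 + 0*(-4)) = ((9 - 1699)*(-1125 + 1255))*(6 + 0*(-4)) = (-1690*130)*(6 + 0) = -219700*6 = -1318200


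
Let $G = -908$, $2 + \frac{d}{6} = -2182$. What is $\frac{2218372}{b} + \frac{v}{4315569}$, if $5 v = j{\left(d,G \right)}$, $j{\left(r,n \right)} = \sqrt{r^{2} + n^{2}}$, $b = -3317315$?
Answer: $- \frac{2218372}{3317315} + \frac{4 \sqrt{10783705}}{21577845} \approx -0.66812$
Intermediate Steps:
$d = -13104$ ($d = -12 + 6 \left(-2182\right) = -12 - 13092 = -13104$)
$j{\left(r,n \right)} = \sqrt{n^{2} + r^{2}}$
$v = \frac{4 \sqrt{10783705}}{5}$ ($v = \frac{\sqrt{\left(-908\right)^{2} + \left(-13104\right)^{2}}}{5} = \frac{\sqrt{824464 + 171714816}}{5} = \frac{\sqrt{172539280}}{5} = \frac{4 \sqrt{10783705}}{5} \approx 2627.1$)
$\frac{2218372}{b} + \frac{v}{4315569} = \frac{2218372}{-3317315} + \frac{\frac{4}{5} \sqrt{10783705}}{4315569} = 2218372 \left(- \frac{1}{3317315}\right) + \frac{4 \sqrt{10783705}}{5} \cdot \frac{1}{4315569} = - \frac{2218372}{3317315} + \frac{4 \sqrt{10783705}}{21577845}$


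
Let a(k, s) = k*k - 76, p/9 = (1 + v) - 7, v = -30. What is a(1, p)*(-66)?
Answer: 4950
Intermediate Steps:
p = -324 (p = 9*((1 - 30) - 7) = 9*(-29 - 7) = 9*(-36) = -324)
a(k, s) = -76 + k² (a(k, s) = k² - 76 = -76 + k²)
a(1, p)*(-66) = (-76 + 1²)*(-66) = (-76 + 1)*(-66) = -75*(-66) = 4950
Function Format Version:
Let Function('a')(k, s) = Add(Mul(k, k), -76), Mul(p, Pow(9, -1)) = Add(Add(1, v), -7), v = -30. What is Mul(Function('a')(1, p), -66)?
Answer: 4950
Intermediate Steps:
p = -324 (p = Mul(9, Add(Add(1, -30), -7)) = Mul(9, Add(-29, -7)) = Mul(9, -36) = -324)
Function('a')(k, s) = Add(-76, Pow(k, 2)) (Function('a')(k, s) = Add(Pow(k, 2), -76) = Add(-76, Pow(k, 2)))
Mul(Function('a')(1, p), -66) = Mul(Add(-76, Pow(1, 2)), -66) = Mul(Add(-76, 1), -66) = Mul(-75, -66) = 4950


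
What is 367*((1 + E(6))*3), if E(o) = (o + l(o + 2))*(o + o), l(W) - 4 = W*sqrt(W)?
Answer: 133221 + 211392*sqrt(2) ≈ 4.3217e+5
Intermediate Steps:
l(W) = 4 + W**(3/2) (l(W) = 4 + W*sqrt(W) = 4 + W**(3/2))
E(o) = 2*o*(4 + o + (2 + o)**(3/2)) (E(o) = (o + (4 + (o + 2)**(3/2)))*(o + o) = (o + (4 + (2 + o)**(3/2)))*(2*o) = (4 + o + (2 + o)**(3/2))*(2*o) = 2*o*(4 + o + (2 + o)**(3/2)))
367*((1 + E(6))*3) = 367*((1 + 2*6*(4 + 6 + (2 + 6)**(3/2)))*3) = 367*((1 + 2*6*(4 + 6 + 8**(3/2)))*3) = 367*((1 + 2*6*(4 + 6 + 16*sqrt(2)))*3) = 367*((1 + 2*6*(10 + 16*sqrt(2)))*3) = 367*((1 + (120 + 192*sqrt(2)))*3) = 367*((121 + 192*sqrt(2))*3) = 367*(363 + 576*sqrt(2)) = 133221 + 211392*sqrt(2)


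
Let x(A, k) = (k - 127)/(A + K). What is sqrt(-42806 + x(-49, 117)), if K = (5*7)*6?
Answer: 16*I*sqrt(4334281)/161 ≈ 206.9*I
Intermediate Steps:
K = 210 (K = 35*6 = 210)
x(A, k) = (-127 + k)/(210 + A) (x(A, k) = (k - 127)/(A + 210) = (-127 + k)/(210 + A))
sqrt(-42806 + x(-49, 117)) = sqrt(-42806 + (-127 + 117)/(210 - 49)) = sqrt(-42806 - 10/161) = sqrt(-6891776/161) = 16*I*sqrt(4334281)/161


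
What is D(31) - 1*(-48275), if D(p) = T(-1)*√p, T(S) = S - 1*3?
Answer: 48275 - 4*√31 ≈ 48253.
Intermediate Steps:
T(S) = -3 + S (T(S) = S - 3 = -3 + S)
D(p) = -4*√p (D(p) = (-3 - 1)*√p = -4*√p)
D(31) - 1*(-48275) = -4*√31 - 1*(-48275) = -4*√31 + 48275 = 48275 - 4*√31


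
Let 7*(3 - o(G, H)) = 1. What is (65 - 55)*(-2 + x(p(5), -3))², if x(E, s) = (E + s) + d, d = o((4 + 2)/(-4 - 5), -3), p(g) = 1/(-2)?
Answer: 6845/98 ≈ 69.847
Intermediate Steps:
p(g) = -½
o(G, H) = 20/7 (o(G, H) = 3 - ⅐*1 = 3 - ⅐ = 20/7)
d = 20/7 ≈ 2.8571
x(E, s) = 20/7 + E + s (x(E, s) = (E + s) + 20/7 = 20/7 + E + s)
(65 - 55)*(-2 + x(p(5), -3))² = (65 - 55)*(-2 + (20/7 - ½ - 3))² = 10*(-2 - 9/14)² = 10*(-37/14)² = 10*(1369/196) = 6845/98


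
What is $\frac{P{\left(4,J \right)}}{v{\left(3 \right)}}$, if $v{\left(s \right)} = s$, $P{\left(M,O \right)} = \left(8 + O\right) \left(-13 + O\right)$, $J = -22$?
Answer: $\frac{490}{3} \approx 163.33$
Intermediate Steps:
$P{\left(M,O \right)} = \left(-13 + O\right) \left(8 + O\right)$
$\frac{P{\left(4,J \right)}}{v{\left(3 \right)}} = \frac{-104 + \left(-22\right)^{2} - -110}{3} = \left(-104 + 484 + 110\right) \frac{1}{3} = 490 \cdot \frac{1}{3} = \frac{490}{3}$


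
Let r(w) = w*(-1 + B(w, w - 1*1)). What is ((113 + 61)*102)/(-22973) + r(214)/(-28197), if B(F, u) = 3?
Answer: -510272800/647769681 ≈ -0.78774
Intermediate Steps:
r(w) = 2*w (r(w) = w*(-1 + 3) = w*2 = 2*w)
((113 + 61)*102)/(-22973) + r(214)/(-28197) = ((113 + 61)*102)/(-22973) + (2*214)/(-28197) = (174*102)*(-1/22973) + 428*(-1/28197) = 17748*(-1/22973) - 428/28197 = -17748/22973 - 428/28197 = -510272800/647769681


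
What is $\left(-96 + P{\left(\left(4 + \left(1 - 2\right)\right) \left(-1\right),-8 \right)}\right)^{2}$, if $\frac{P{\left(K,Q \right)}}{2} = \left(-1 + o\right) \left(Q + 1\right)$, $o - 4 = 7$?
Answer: $55696$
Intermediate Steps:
$o = 11$ ($o = 4 + 7 = 11$)
$P{\left(K,Q \right)} = 20 + 20 Q$ ($P{\left(K,Q \right)} = 2 \left(-1 + 11\right) \left(Q + 1\right) = 2 \cdot 10 \left(1 + Q\right) = 2 \left(10 + 10 Q\right) = 20 + 20 Q$)
$\left(-96 + P{\left(\left(4 + \left(1 - 2\right)\right) \left(-1\right),-8 \right)}\right)^{2} = \left(-96 + \left(20 + 20 \left(-8\right)\right)\right)^{2} = \left(-96 + \left(20 - 160\right)\right)^{2} = \left(-96 - 140\right)^{2} = \left(-236\right)^{2} = 55696$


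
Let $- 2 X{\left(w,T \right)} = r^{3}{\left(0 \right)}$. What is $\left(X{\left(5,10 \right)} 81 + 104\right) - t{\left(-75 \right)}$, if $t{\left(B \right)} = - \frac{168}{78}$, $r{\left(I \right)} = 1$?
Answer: $\frac{1707}{26} \approx 65.654$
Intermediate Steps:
$t{\left(B \right)} = - \frac{28}{13}$ ($t{\left(B \right)} = \left(-168\right) \frac{1}{78} = - \frac{28}{13}$)
$X{\left(w,T \right)} = - \frac{1}{2}$ ($X{\left(w,T \right)} = - \frac{1^{3}}{2} = \left(- \frac{1}{2}\right) 1 = - \frac{1}{2}$)
$\left(X{\left(5,10 \right)} 81 + 104\right) - t{\left(-75 \right)} = \left(\left(- \frac{1}{2}\right) 81 + 104\right) - - \frac{28}{13} = \left(- \frac{81}{2} + 104\right) + \frac{28}{13} = \frac{127}{2} + \frac{28}{13} = \frac{1707}{26}$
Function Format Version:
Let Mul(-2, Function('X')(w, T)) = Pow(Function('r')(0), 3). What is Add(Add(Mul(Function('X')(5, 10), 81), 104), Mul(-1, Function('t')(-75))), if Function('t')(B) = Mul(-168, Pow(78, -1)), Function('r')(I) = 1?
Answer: Rational(1707, 26) ≈ 65.654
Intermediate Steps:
Function('t')(B) = Rational(-28, 13) (Function('t')(B) = Mul(-168, Rational(1, 78)) = Rational(-28, 13))
Function('X')(w, T) = Rational(-1, 2) (Function('X')(w, T) = Mul(Rational(-1, 2), Pow(1, 3)) = Mul(Rational(-1, 2), 1) = Rational(-1, 2))
Add(Add(Mul(Function('X')(5, 10), 81), 104), Mul(-1, Function('t')(-75))) = Add(Add(Mul(Rational(-1, 2), 81), 104), Mul(-1, Rational(-28, 13))) = Add(Add(Rational(-81, 2), 104), Rational(28, 13)) = Add(Rational(127, 2), Rational(28, 13)) = Rational(1707, 26)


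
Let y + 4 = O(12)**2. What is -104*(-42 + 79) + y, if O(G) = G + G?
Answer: -3276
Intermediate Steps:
O(G) = 2*G
y = 572 (y = -4 + (2*12)**2 = -4 + 24**2 = -4 + 576 = 572)
-104*(-42 + 79) + y = -104*(-42 + 79) + 572 = -104*37 + 572 = -3848 + 572 = -3276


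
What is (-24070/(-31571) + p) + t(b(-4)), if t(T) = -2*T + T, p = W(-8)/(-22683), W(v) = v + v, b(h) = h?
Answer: 3410984918/716124993 ≈ 4.7631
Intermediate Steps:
W(v) = 2*v
p = 16/22683 (p = (2*(-8))/(-22683) = -16*(-1/22683) = 16/22683 ≈ 0.00070537)
t(T) = -T
(-24070/(-31571) + p) + t(b(-4)) = (-24070/(-31571) + 16/22683) - 1*(-4) = (-24070*(-1/31571) + 16/22683) + 4 = (24070/31571 + 16/22683) + 4 = 546484946/716124993 + 4 = 3410984918/716124993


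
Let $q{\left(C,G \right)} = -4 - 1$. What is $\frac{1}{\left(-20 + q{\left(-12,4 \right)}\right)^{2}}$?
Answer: $\frac{1}{625} \approx 0.0016$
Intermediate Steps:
$q{\left(C,G \right)} = -5$ ($q{\left(C,G \right)} = -4 - 1 = -5$)
$\frac{1}{\left(-20 + q{\left(-12,4 \right)}\right)^{2}} = \frac{1}{\left(-20 - 5\right)^{2}} = \frac{1}{\left(-25\right)^{2}} = \frac{1}{625}$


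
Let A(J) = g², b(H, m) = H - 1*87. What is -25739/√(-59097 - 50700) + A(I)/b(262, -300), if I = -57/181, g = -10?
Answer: 4/7 + 25739*I*√109797/109797 ≈ 0.57143 + 77.678*I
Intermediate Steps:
I = -57/181 (I = -57*1/181 = -57/181 ≈ -0.31492)
b(H, m) = -87 + H (b(H, m) = H - 87 = -87 + H)
A(J) = 100 (A(J) = (-10)² = 100)
-25739/√(-59097 - 50700) + A(I)/b(262, -300) = -25739/√(-59097 - 50700) + 100/(-87 + 262) = -25739*(-I*√109797/109797) + 100/175 = -25739*(-I*√109797/109797) + 100*(1/175) = -(-25739)*I*√109797/109797 + 4/7 = 25739*I*√109797/109797 + 4/7 = 4/7 + 25739*I*√109797/109797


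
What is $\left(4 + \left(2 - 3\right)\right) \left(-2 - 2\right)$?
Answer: $-12$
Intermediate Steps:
$\left(4 + \left(2 - 3\right)\right) \left(-2 - 2\right) = \left(4 - 1\right) \left(-4\right) = 3 \left(-4\right) = -12$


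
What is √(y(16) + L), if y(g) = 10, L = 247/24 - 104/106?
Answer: 11*√64554/636 ≈ 4.3944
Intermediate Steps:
L = 11843/1272 (L = 247*(1/24) - 104*1/106 = 247/24 - 52/53 = 11843/1272 ≈ 9.3105)
√(y(16) + L) = √(10 + 11843/1272) = √(24563/1272) = 11*√64554/636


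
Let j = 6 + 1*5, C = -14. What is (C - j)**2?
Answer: 625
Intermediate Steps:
j = 11 (j = 6 + 5 = 11)
(C - j)**2 = (-14 - 1*11)**2 = (-14 - 11)**2 = (-25)**2 = 625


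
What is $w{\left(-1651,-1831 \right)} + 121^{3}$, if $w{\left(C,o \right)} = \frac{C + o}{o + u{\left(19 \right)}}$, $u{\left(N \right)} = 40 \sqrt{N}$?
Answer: $\frac{5885417238863}{3322161} + \frac{139280 \sqrt{19}}{3322161} \approx 1.7716 \cdot 10^{6}$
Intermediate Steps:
$w{\left(C,o \right)} = \frac{C + o}{o + 40 \sqrt{19}}$
$w{\left(-1651,-1831 \right)} + 121^{3} = \frac{-1651 - 1831}{-1831 + 40 \sqrt{19}} + 121^{3} = \frac{1}{-1831 + 40 \sqrt{19}} \left(-3482\right) + 1771561 = - \frac{3482}{-1831 + 40 \sqrt{19}} + 1771561 = 1771561 - \frac{3482}{-1831 + 40 \sqrt{19}}$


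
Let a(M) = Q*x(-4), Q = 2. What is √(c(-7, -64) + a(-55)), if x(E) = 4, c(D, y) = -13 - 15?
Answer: 2*I*√5 ≈ 4.4721*I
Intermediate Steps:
c(D, y) = -28
a(M) = 8 (a(M) = 2*4 = 8)
√(c(-7, -64) + a(-55)) = √(-28 + 8) = √(-20) = 2*I*√5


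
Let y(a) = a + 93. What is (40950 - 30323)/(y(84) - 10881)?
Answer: -10627/10704 ≈ -0.99281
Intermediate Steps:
y(a) = 93 + a
(40950 - 30323)/(y(84) - 10881) = (40950 - 30323)/((93 + 84) - 10881) = 10627/(177 - 10881) = 10627/(-10704) = 10627*(-1/10704) = -10627/10704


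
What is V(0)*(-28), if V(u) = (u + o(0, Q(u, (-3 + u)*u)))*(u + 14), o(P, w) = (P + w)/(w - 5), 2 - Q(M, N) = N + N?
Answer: 784/3 ≈ 261.33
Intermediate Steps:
Q(M, N) = 2 - 2*N (Q(M, N) = 2 - (N + N) = 2 - 2*N)
o(P, w) = (P + w)/(-5 + w)
V(u) = (14 + u)*(u + (2 - 2*u*(-3 + u))/(-3 - 2*u*(-3 + u))) (V(u) = (u + (0 + (2 - 2*(-3 + u)*u))/(-5 + (2 - 2*(-3 + u)*u)))*(u + 14) = (u + (0 + (2 - 2*u*(-3 + u)))/(-5 + (2 - 2*u*(-3 + u))))*(14 + u) = (u + (2 - 2*u*(-3 + u))/(-3 - 2*u*(-3 + u)))*(14 + u) = (14 + u)*(u + (2 - 2*u*(-3 + u))/(-3 - 2*u*(-3 + u))))
V(0)*(-28) = ((-28 - 59*0² - 44*0 + 2*0⁴ + 24*0³)/(3 - 6*0 + 2*0²))*(-28) = ((-28 - 59*0 + 0 + 2*0 + 24*0)/(3 + 0 + 2*0))*(-28) = ((-28 + 0 + 0 + 0 + 0)/(3 + 0 + 0))*(-28) = (-28/3)*(-28) = ((⅓)*(-28))*(-28) = -28/3*(-28) = 784/3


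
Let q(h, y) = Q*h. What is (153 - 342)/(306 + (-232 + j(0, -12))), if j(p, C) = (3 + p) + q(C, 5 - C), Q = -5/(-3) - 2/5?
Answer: -315/103 ≈ -3.0583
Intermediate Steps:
Q = 19/15 (Q = -5*(-⅓) - 2*⅕ = 5/3 - ⅖ = 19/15 ≈ 1.2667)
q(h, y) = 19*h/15
j(p, C) = 3 + p + 19*C/15 (j(p, C) = (3 + p) + 19*C/15 = 3 + p + 19*C/15)
(153 - 342)/(306 + (-232 + j(0, -12))) = (153 - 342)/(306 + (-232 + (3 + 0 + (19/15)*(-12)))) = -189/(306 + (-232 + (3 + 0 - 76/5))) = -189/(306 + (-232 - 61/5)) = -189/(306 - 1221/5) = -189/309/5 = -189*5/309 = -315/103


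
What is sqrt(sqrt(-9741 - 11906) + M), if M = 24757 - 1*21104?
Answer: sqrt(3653 + I*sqrt(21647)) ≈ 60.452 + 1.2169*I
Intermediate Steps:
M = 3653 (M = 24757 - 21104 = 3653)
sqrt(sqrt(-9741 - 11906) + M) = sqrt(sqrt(-9741 - 11906) + 3653) = sqrt(sqrt(-21647) + 3653) = sqrt(I*sqrt(21647) + 3653) = sqrt(3653 + I*sqrt(21647))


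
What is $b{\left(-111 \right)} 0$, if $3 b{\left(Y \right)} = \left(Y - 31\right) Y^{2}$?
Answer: $0$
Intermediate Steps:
$b{\left(Y \right)} = \frac{Y^{2} \left(-31 + Y\right)}{3}$ ($b{\left(Y \right)} = \frac{\left(Y - 31\right) Y^{2}}{3} = \frac{\left(-31 + Y\right) Y^{2}}{3} = \frac{Y^{2} \left(-31 + Y\right)}{3}$)
$b{\left(-111 \right)} 0 = \frac{\left(-111\right)^{2} \left(-31 - 111\right)}{3} \cdot 0 = \frac{1}{3} \cdot 12321 \left(-142\right) 0 = \left(-583194\right) 0 = 0$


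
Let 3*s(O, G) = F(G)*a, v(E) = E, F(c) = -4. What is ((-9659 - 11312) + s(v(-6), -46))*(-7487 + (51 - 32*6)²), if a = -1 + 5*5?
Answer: -260311182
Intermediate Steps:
a = 24 (a = -1 + 25 = 24)
s(O, G) = -32 (s(O, G) = (-4*24)/3 = (⅓)*(-96) = -32)
((-9659 - 11312) + s(v(-6), -46))*(-7487 + (51 - 32*6)²) = ((-9659 - 11312) - 32)*(-7487 + (51 - 32*6)²) = (-20971 - 32)*(-7487 + (51 - 192)²) = -21003*(-7487 + (-141)²) = -21003*(-7487 + 19881) = -21003*12394 = -260311182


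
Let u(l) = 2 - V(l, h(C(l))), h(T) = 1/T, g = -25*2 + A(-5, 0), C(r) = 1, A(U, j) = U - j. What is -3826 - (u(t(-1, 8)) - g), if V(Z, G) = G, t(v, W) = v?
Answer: -3882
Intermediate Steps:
g = -55 (g = -25*2 + (-5 - 1*0) = -50 + (-5 + 0) = -50 - 5 = -55)
u(l) = 1 (u(l) = 2 - 1/1 = 2 - 1*1 = 2 - 1 = 1)
-3826 - (u(t(-1, 8)) - g) = -3826 - (1 - 1*(-55)) = -3826 - (1 + 55) = -3826 - 1*56 = -3826 - 56 = -3882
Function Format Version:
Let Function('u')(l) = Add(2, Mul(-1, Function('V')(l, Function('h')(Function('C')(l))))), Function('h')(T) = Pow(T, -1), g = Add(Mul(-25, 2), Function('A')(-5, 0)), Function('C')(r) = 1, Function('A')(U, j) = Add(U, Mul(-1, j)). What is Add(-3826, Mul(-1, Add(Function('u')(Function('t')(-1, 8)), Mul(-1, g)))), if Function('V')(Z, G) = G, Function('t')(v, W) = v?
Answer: -3882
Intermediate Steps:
g = -55 (g = Add(Mul(-25, 2), Add(-5, Mul(-1, 0))) = Add(-50, Add(-5, 0)) = Add(-50, -5) = -55)
Function('u')(l) = 1 (Function('u')(l) = Add(2, Mul(-1, Pow(1, -1))) = Add(2, Mul(-1, 1)) = Add(2, -1) = 1)
Add(-3826, Mul(-1, Add(Function('u')(Function('t')(-1, 8)), Mul(-1, g)))) = Add(-3826, Mul(-1, Add(1, Mul(-1, -55)))) = Add(-3826, Mul(-1, Add(1, 55))) = Add(-3826, Mul(-1, 56)) = Add(-3826, -56) = -3882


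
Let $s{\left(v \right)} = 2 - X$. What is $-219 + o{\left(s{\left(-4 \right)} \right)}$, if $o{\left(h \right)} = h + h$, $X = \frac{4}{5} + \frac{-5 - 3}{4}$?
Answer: $- \frac{1063}{5} \approx -212.6$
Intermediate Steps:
$X = - \frac{6}{5}$ ($X = 4 \cdot \frac{1}{5} - 2 = \frac{4}{5} - 2 = - \frac{6}{5} \approx -1.2$)
$s{\left(v \right)} = \frac{16}{5}$ ($s{\left(v \right)} = 2 - - \frac{6}{5} = 2 + \frac{6}{5} = \frac{16}{5}$)
$o{\left(h \right)} = 2 h$
$-219 + o{\left(s{\left(-4 \right)} \right)} = -219 + 2 \cdot \frac{16}{5} = -219 + \frac{32}{5} = - \frac{1063}{5}$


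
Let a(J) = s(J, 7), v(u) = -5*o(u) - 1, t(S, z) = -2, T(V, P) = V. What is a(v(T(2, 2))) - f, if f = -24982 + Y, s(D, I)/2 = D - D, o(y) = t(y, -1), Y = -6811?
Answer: 31793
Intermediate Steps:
o(y) = -2
s(D, I) = 0 (s(D, I) = 2*(D - D) = 2*0 = 0)
v(u) = 9 (v(u) = -5*(-2) - 1 = 10 - 1 = 9)
f = -31793 (f = -24982 - 6811 = -31793)
a(J) = 0
a(v(T(2, 2))) - f = 0 - 1*(-31793) = 0 + 31793 = 31793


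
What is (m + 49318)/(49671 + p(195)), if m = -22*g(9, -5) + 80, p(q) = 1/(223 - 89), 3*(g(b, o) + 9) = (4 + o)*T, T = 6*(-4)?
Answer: 189208/190169 ≈ 0.99495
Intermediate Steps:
T = -24
g(b, o) = -41 - 8*o (g(b, o) = -9 + ((4 + o)*(-24))/3 = -9 + (-96 - 24*o)/3 = -9 + (-32 - 8*o) = -41 - 8*o)
p(q) = 1/134
m = 102 (m = -22*(-41 - 8*(-5)) + 80 = -22*(-41 + 40) + 80 = -22*(-1) + 80 = 22 + 80 = 102)
(m + 49318)/(49671 + p(195)) = (102 + 49318)/(49671 + 1/134) = 49420/(6655915/134) = 49420*(134/6655915) = 189208/190169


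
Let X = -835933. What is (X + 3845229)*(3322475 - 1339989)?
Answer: 5965887189856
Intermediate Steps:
(X + 3845229)*(3322475 - 1339989) = (-835933 + 3845229)*(3322475 - 1339989) = 3009296*1982486 = 5965887189856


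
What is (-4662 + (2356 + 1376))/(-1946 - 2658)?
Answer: 465/2302 ≈ 0.20200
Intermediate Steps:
(-4662 + (2356 + 1376))/(-1946 - 2658) = (-4662 + 3732)/(-4604) = -930*(-1/4604) = 465/2302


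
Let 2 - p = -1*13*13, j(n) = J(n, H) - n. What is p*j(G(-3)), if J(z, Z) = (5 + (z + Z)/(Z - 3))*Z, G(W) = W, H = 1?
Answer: 1539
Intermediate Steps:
J(z, Z) = Z*(5 + (Z + z)/(-3 + Z)) (J(z, Z) = (5 + (Z + z)/(-3 + Z))*Z = Z*(5 + (Z + z)/(-3 + Z)))
j(n) = 9/2 - 3*n/2 (j(n) = 1*(-15 + n + 6*1)/(-3 + 1) - n = 1*(-15 + n + 6)/(-2) - n = 1*(-½)*(-9 + n) - n = (9/2 - n/2) - n = 9/2 - 3*n/2)
p = 171 (p = 2 - (-1*13)*13 = 2 - (-13)*13 = 2 - 1*(-169) = 2 + 169 = 171)
p*j(G(-3)) = 171*(9/2 - 3/2*(-3)) = 171*(9/2 + 9/2) = 171*9 = 1539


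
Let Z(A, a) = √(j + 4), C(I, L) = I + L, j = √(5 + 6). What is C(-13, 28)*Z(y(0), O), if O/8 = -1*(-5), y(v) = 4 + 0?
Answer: 15*√(4 + √11) ≈ 40.574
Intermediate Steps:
y(v) = 4
j = √11 ≈ 3.3166
O = 40 (O = 8*(-1*(-5)) = 8*5 = 40)
Z(A, a) = √(4 + √11) (Z(A, a) = √(√11 + 4) = √(4 + √11))
C(-13, 28)*Z(y(0), O) = (-13 + 28)*√(4 + √11) = 15*√(4 + √11)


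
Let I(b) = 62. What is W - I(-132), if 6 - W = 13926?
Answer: -13982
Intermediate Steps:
W = -13920 (W = 6 - 1*13926 = 6 - 13926 = -13920)
W - I(-132) = -13920 - 1*62 = -13920 - 62 = -13982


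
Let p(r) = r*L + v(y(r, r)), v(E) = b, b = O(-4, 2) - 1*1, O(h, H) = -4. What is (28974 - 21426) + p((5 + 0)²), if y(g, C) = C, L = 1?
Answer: 7568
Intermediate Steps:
b = -5 (b = -4 - 1*1 = -4 - 1 = -5)
v(E) = -5
p(r) = -5 + r (p(r) = r*1 - 5 = r - 5 = -5 + r)
(28974 - 21426) + p((5 + 0)²) = (28974 - 21426) + (-5 + (5 + 0)²) = 7548 + (-5 + 5²) = 7548 + (-5 + 25) = 7548 + 20 = 7568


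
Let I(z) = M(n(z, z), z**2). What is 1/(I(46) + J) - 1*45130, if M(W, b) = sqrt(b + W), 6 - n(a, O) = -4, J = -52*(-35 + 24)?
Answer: -7334933484/162529 - sqrt(2126)/325058 ≈ -45130.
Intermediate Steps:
J = 572 (J = -52*(-11) = 572)
n(a, O) = 10 (n(a, O) = 6 - 1*(-4) = 6 + 4 = 10)
M(W, b) = sqrt(W + b)
I(z) = sqrt(10 + z**2)
1/(I(46) + J) - 1*45130 = 1/(sqrt(10 + 46**2) + 572) - 1*45130 = 1/(sqrt(10 + 2116) + 572) - 45130 = 1/(sqrt(2126) + 572) - 45130 = 1/(572 + sqrt(2126)) - 45130 = -45130 + 1/(572 + sqrt(2126))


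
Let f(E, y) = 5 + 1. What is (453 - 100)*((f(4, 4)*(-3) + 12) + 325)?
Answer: 112607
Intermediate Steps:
f(E, y) = 6
(453 - 100)*((f(4, 4)*(-3) + 12) + 325) = (453 - 100)*((6*(-3) + 12) + 325) = 353*((-18 + 12) + 325) = 353*(-6 + 325) = 353*319 = 112607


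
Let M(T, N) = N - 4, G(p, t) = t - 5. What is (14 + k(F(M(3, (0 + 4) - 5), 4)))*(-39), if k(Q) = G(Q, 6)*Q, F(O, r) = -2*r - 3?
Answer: -117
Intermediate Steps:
G(p, t) = -5 + t
M(T, N) = -4 + N
F(O, r) = -3 - 2*r
k(Q) = Q (k(Q) = (-5 + 6)*Q = 1*Q = Q)
(14 + k(F(M(3, (0 + 4) - 5), 4)))*(-39) = (14 + (-3 - 2*4))*(-39) = (14 + (-3 - 8))*(-39) = (14 - 11)*(-39) = 3*(-39) = -117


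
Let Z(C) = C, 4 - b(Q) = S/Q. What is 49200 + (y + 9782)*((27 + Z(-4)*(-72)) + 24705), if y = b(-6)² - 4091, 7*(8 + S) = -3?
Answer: 6987720275/49 ≈ 1.4261e+8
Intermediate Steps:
S = -59/7 (S = -8 + (⅐)*(-3) = -8 - 3/7 = -59/7 ≈ -8.4286)
b(Q) = 4 + 59/(7*Q) (b(Q) = 4 - (-59)/(7*Q) = 4 + 59/(7*Q))
y = -7204643/1764 (y = (4 + (59/7)/(-6))² - 4091 = (4 + (59/7)*(-⅙))² - 4091 = (4 - 59/42)² - 4091 = (109/42)² - 4091 = 11881/1764 - 4091 = -7204643/1764 ≈ -4084.3)
49200 + (y + 9782)*((27 + Z(-4)*(-72)) + 24705) = 49200 + (-7204643/1764 + 9782)*((27 - 4*(-72)) + 24705) = 49200 + 10050805*((27 + 288) + 24705)/1764 = 49200 + 10050805*(315 + 24705)/1764 = 49200 + (10050805/1764)*25020 = 49200 + 6985309475/49 = 6987720275/49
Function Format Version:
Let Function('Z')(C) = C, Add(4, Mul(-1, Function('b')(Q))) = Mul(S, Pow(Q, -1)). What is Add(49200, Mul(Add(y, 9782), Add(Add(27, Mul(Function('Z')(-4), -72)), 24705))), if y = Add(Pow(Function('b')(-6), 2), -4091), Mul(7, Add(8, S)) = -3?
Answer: Rational(6987720275, 49) ≈ 1.4261e+8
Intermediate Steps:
S = Rational(-59, 7) (S = Add(-8, Mul(Rational(1, 7), -3)) = Add(-8, Rational(-3, 7)) = Rational(-59, 7) ≈ -8.4286)
Function('b')(Q) = Add(4, Mul(Rational(59, 7), Pow(Q, -1))) (Function('b')(Q) = Add(4, Mul(-1, Mul(Rational(-59, 7), Pow(Q, -1)))) = Add(4, Mul(Rational(59, 7), Pow(Q, -1))))
y = Rational(-7204643, 1764) (y = Add(Pow(Add(4, Mul(Rational(59, 7), Pow(-6, -1))), 2), -4091) = Add(Pow(Add(4, Mul(Rational(59, 7), Rational(-1, 6))), 2), -4091) = Add(Pow(Add(4, Rational(-59, 42)), 2), -4091) = Add(Pow(Rational(109, 42), 2), -4091) = Add(Rational(11881, 1764), -4091) = Rational(-7204643, 1764) ≈ -4084.3)
Add(49200, Mul(Add(y, 9782), Add(Add(27, Mul(Function('Z')(-4), -72)), 24705))) = Add(49200, Mul(Add(Rational(-7204643, 1764), 9782), Add(Add(27, Mul(-4, -72)), 24705))) = Add(49200, Mul(Rational(10050805, 1764), Add(Add(27, 288), 24705))) = Add(49200, Mul(Rational(10050805, 1764), Add(315, 24705))) = Add(49200, Mul(Rational(10050805, 1764), 25020)) = Add(49200, Rational(6985309475, 49)) = Rational(6987720275, 49)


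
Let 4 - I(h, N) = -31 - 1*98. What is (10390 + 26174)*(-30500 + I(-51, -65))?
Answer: -1110338988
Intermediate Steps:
I(h, N) = 133 (I(h, N) = 4 - (-31 - 1*98) = 4 - (-31 - 98) = 4 - 1*(-129) = 4 + 129 = 133)
(10390 + 26174)*(-30500 + I(-51, -65)) = (10390 + 26174)*(-30500 + 133) = 36564*(-30367) = -1110338988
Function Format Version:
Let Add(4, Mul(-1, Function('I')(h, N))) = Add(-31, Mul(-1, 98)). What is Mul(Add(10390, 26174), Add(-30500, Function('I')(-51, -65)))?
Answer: -1110338988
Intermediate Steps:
Function('I')(h, N) = 133 (Function('I')(h, N) = Add(4, Mul(-1, Add(-31, Mul(-1, 98)))) = Add(4, Mul(-1, Add(-31, -98))) = Add(4, Mul(-1, -129)) = Add(4, 129) = 133)
Mul(Add(10390, 26174), Add(-30500, Function('I')(-51, -65))) = Mul(Add(10390, 26174), Add(-30500, 133)) = Mul(36564, -30367) = -1110338988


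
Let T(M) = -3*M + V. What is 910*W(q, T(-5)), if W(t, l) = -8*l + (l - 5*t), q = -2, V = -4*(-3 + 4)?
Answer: -60970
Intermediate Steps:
V = -4 (V = -4*1 = -4)
T(M) = -4 - 3*M (T(M) = -3*M - 4 = -4 - 3*M)
W(t, l) = -7*l - 5*t
910*W(q, T(-5)) = 910*(-7*(-4 - 3*(-5)) - 5*(-2)) = 910*(-7*(-4 + 15) + 10) = 910*(-7*11 + 10) = 910*(-77 + 10) = 910*(-67) = -60970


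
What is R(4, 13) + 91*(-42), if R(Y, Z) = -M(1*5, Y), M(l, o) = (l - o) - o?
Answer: -3819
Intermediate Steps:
M(l, o) = l - 2*o
R(Y, Z) = -5 + 2*Y (R(Y, Z) = -(1*5 - 2*Y) = -(5 - 2*Y) = -5 + 2*Y)
R(4, 13) + 91*(-42) = (-5 + 2*4) + 91*(-42) = (-5 + 8) - 3822 = 3 - 3822 = -3819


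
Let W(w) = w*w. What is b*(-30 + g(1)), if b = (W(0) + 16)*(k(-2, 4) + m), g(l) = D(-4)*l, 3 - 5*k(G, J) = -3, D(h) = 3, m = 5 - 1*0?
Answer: -13392/5 ≈ -2678.4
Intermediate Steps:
m = 5 (m = 5 + 0 = 5)
W(w) = w²
k(G, J) = 6/5 (k(G, J) = ⅗ - ⅕*(-3) = ⅗ + ⅗ = 6/5)
g(l) = 3*l
b = 496/5 (b = (0² + 16)*(6/5 + 5) = (0 + 16)*(31/5) = 16*(31/5) = 496/5 ≈ 99.200)
b*(-30 + g(1)) = 496*(-30 + 3*1)/5 = 496*(-30 + 3)/5 = (496/5)*(-27) = -13392/5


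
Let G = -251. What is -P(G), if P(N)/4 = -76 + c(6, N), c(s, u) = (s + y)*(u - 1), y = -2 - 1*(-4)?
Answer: 8368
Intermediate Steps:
y = 2 (y = -2 + 4 = 2)
c(s, u) = (-1 + u)*(2 + s) (c(s, u) = (s + 2)*(u - 1) = (2 + s)*(-1 + u) = (-1 + u)*(2 + s))
P(N) = -336 + 32*N (P(N) = 4*(-76 + (-2 - 1*6 + 2*N + 6*N)) = 4*(-76 + (-2 - 6 + 2*N + 6*N)) = 4*(-76 + (-8 + 8*N)) = 4*(-84 + 8*N) = -336 + 32*N)
-P(G) = -(-336 + 32*(-251)) = -(-336 - 8032) = -1*(-8368) = 8368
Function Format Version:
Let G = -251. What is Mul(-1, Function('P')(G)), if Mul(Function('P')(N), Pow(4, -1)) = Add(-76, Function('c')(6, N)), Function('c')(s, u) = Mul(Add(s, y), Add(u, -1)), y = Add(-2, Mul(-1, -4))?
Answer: 8368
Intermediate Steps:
y = 2 (y = Add(-2, 4) = 2)
Function('c')(s, u) = Mul(Add(-1, u), Add(2, s)) (Function('c')(s, u) = Mul(Add(s, 2), Add(u, -1)) = Mul(Add(2, s), Add(-1, u)) = Mul(Add(-1, u), Add(2, s)))
Function('P')(N) = Add(-336, Mul(32, N)) (Function('P')(N) = Mul(4, Add(-76, Add(-2, Mul(-1, 6), Mul(2, N), Mul(6, N)))) = Mul(4, Add(-76, Add(-2, -6, Mul(2, N), Mul(6, N)))) = Mul(4, Add(-76, Add(-8, Mul(8, N)))) = Mul(4, Add(-84, Mul(8, N))) = Add(-336, Mul(32, N)))
Mul(-1, Function('P')(G)) = Mul(-1, Add(-336, Mul(32, -251))) = Mul(-1, Add(-336, -8032)) = Mul(-1, -8368) = 8368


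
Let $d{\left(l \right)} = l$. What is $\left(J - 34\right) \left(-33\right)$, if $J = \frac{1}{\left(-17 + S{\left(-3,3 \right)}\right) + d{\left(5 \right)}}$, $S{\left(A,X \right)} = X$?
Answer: $\frac{3377}{3} \approx 1125.7$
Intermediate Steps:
$J = - \frac{1}{9}$ ($J = \frac{1}{\left(-17 + 3\right) + 5} = \frac{1}{-14 + 5} = \frac{1}{-9} = - \frac{1}{9} \approx -0.11111$)
$\left(J - 34\right) \left(-33\right) = \left(- \frac{1}{9} - 34\right) \left(-33\right) = \left(- \frac{307}{9}\right) \left(-33\right) = \frac{3377}{3}$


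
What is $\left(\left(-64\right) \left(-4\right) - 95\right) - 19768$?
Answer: $-19607$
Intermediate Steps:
$\left(\left(-64\right) \left(-4\right) - 95\right) - 19768 = \left(256 - 95\right) - 19768 = 161 - 19768 = -19607$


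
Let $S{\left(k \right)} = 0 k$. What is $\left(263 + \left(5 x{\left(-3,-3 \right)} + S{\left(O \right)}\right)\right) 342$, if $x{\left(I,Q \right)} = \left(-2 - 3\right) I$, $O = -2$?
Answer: $115596$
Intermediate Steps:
$x{\left(I,Q \right)} = - 5 I$
$S{\left(k \right)} = 0$
$\left(263 + \left(5 x{\left(-3,-3 \right)} + S{\left(O \right)}\right)\right) 342 = \left(263 + \left(5 \left(\left(-5\right) \left(-3\right)\right) + 0\right)\right) 342 = \left(263 + \left(5 \cdot 15 + 0\right)\right) 342 = \left(263 + \left(75 + 0\right)\right) 342 = \left(263 + 75\right) 342 = 338 \cdot 342 = 115596$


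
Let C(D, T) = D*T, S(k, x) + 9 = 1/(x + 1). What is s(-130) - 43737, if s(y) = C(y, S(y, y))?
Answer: -5491013/129 ≈ -42566.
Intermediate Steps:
S(k, x) = -9 + 1/(1 + x) (S(k, x) = -9 + 1/(x + 1) = -9 + 1/(1 + x))
s(y) = y*(-8 - 9*y)/(1 + y) (s(y) = y*((-8 - 9*y)/(1 + y)) = y*(-8 - 9*y)/(1 + y))
s(-130) - 43737 = -1*(-130)*(8 + 9*(-130))/(1 - 130) - 43737 = -1*(-130)*(8 - 1170)/(-129) - 43737 = -1*(-130)*(-1/129)*(-1162) - 43737 = 151060/129 - 43737 = -5491013/129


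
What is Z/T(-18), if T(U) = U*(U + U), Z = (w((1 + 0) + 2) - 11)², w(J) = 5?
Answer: 1/18 ≈ 0.055556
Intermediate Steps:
Z = 36 (Z = (5 - 11)² = (-6)² = 36)
T(U) = 2*U² (T(U) = U*(2*U) = 2*U²)
Z/T(-18) = 36/((2*(-18)²)) = 36/((2*324)) = 36/648 = 36*(1/648) = 1/18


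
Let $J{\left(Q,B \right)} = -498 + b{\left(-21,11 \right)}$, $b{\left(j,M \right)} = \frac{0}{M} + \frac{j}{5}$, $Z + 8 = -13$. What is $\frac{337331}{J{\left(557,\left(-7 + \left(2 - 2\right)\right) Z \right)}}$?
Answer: $- \frac{1686655}{2511} \approx -671.71$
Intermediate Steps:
$Z = -21$ ($Z = -8 - 13 = -21$)
$b{\left(j,M \right)} = \frac{j}{5}$ ($b{\left(j,M \right)} = 0 + j \frac{1}{5} = 0 + \frac{j}{5} = \frac{j}{5}$)
$J{\left(Q,B \right)} = - \frac{2511}{5}$ ($J{\left(Q,B \right)} = -498 + \frac{1}{5} \left(-21\right) = -498 - \frac{21}{5} = - \frac{2511}{5}$)
$\frac{337331}{J{\left(557,\left(-7 + \left(2 - 2\right)\right) Z \right)}} = \frac{337331}{- \frac{2511}{5}} = 337331 \left(- \frac{5}{2511}\right) = - \frac{1686655}{2511}$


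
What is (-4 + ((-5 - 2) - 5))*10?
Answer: -160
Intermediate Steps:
(-4 + ((-5 - 2) - 5))*10 = (-4 + (-7 - 5))*10 = (-4 - 12)*10 = -16*10 = -160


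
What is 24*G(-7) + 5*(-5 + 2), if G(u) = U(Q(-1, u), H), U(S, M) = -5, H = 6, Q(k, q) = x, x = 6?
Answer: -135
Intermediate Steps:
Q(k, q) = 6
G(u) = -5
24*G(-7) + 5*(-5 + 2) = 24*(-5) + 5*(-5 + 2) = -120 + 5*(-3) = -120 - 15 = -135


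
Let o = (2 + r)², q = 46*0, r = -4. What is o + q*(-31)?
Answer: 4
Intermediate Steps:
q = 0
o = 4 (o = (2 - 4)² = (-2)² = 4)
o + q*(-31) = 4 + 0*(-31) = 4 + 0 = 4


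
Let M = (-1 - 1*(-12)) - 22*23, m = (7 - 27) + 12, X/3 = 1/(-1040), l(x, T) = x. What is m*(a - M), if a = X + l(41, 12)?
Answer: -557437/130 ≈ -4288.0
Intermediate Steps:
X = -3/1040 (X = 3/(-1040) = 3*(-1/1040) = -3/1040 ≈ -0.0028846)
m = -8 (m = -20 + 12 = -8)
M = -495 (M = (-1 + 12) - 506 = 11 - 506 = -495)
a = 42637/1040 (a = -3/1040 + 41 = 42637/1040 ≈ 40.997)
m*(a - M) = -8*(42637/1040 - 1*(-495)) = -8*(42637/1040 + 495) = -8*557437/1040 = -557437/130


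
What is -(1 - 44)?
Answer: 43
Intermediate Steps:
-(1 - 44) = -(-43) = -1*(-43) = 43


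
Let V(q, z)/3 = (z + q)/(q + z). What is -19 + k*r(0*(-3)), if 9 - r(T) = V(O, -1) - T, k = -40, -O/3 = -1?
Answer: -259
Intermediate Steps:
O = 3 (O = -3*(-1) = 3)
V(q, z) = 3 (V(q, z) = 3*((z + q)/(q + z)) = 3*((q + z)/(q + z)) = 3*1 = 3)
r(T) = 6 + T (r(T) = 9 - (3 - T) = 9 + (-3 + T) = 6 + T)
-19 + k*r(0*(-3)) = -19 - 40*(6 + 0*(-3)) = -19 - 40*(6 + 0) = -19 - 40*6 = -19 - 240 = -259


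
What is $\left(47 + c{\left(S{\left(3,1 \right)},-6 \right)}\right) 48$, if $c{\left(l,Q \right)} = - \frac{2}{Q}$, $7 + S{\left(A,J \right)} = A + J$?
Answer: $2272$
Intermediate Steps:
$S{\left(A,J \right)} = -7 + A + J$ ($S{\left(A,J \right)} = -7 + \left(A + J\right) = -7 + A + J$)
$\left(47 + c{\left(S{\left(3,1 \right)},-6 \right)}\right) 48 = \left(47 - \frac{2}{-6}\right) 48 = \left(47 - - \frac{1}{3}\right) 48 = \left(47 + \frac{1}{3}\right) 48 = \frac{142}{3} \cdot 48 = 2272$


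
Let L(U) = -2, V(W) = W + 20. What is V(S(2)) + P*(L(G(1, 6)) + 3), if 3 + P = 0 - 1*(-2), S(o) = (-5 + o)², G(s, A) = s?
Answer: 28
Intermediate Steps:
V(W) = 20 + W
P = -1 (P = -3 + (0 - 1*(-2)) = -3 + (0 + 2) = -3 + 2 = -1)
V(S(2)) + P*(L(G(1, 6)) + 3) = (20 + (-5 + 2)²) - (-2 + 3) = (20 + (-3)²) - 1*1 = (20 + 9) - 1 = 29 - 1 = 28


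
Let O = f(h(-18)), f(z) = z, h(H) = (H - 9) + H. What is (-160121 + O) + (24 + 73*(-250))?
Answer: -178392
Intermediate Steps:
h(H) = -9 + 2*H (h(H) = (-9 + H) + H = -9 + 2*H)
O = -45 (O = -9 + 2*(-18) = -9 - 36 = -45)
(-160121 + O) + (24 + 73*(-250)) = (-160121 - 45) + (24 + 73*(-250)) = -160166 + (24 - 18250) = -160166 - 18226 = -178392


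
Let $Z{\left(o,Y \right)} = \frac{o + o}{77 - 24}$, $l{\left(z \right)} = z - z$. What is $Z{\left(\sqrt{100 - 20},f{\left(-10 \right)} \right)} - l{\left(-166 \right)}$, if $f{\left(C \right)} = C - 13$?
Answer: $\frac{8 \sqrt{5}}{53} \approx 0.33752$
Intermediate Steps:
$f{\left(C \right)} = -13 + C$
$l{\left(z \right)} = 0$
$Z{\left(o,Y \right)} = \frac{2 o}{53}$
$Z{\left(\sqrt{100 - 20},f{\left(-10 \right)} \right)} - l{\left(-166 \right)} = \frac{2 \sqrt{100 - 20}}{53} - 0 = \frac{2 \sqrt{80}}{53} + 0 = \frac{2 \cdot 4 \sqrt{5}}{53} + 0 = \frac{8 \sqrt{5}}{53} + 0 = \frac{8 \sqrt{5}}{53}$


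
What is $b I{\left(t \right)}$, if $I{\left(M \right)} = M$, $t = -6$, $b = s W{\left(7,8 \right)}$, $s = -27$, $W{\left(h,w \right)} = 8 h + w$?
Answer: $10368$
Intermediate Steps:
$W{\left(h,w \right)} = w + 8 h$
$b = -1728$ ($b = - 27 \left(8 + 8 \cdot 7\right) = - 27 \left(8 + 56\right) = \left(-27\right) 64 = -1728$)
$b I{\left(t \right)} = \left(-1728\right) \left(-6\right) = 10368$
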